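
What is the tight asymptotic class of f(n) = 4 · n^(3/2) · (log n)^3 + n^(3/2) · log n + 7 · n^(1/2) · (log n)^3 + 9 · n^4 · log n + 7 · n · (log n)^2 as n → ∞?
f(n) ∈ Θ(n^4 · log n)

Compare the terms by growth order. For large n, n^a · (log n)^b dominates n^a' · (log n)^b' iff a > a', or (a = a' and b > b'). Ranking the 5 terms shows the dominant one is 9 · n^4 · log n. Hence f(n) ∈ Θ(n^4 · log n).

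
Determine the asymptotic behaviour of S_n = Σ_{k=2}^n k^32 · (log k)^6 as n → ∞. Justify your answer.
S_n ~ n^33 · (log n)^6 / 33

By integral comparison, S_n = ∫_1^n x^32 · (log x)^6 dx + O(n^32 · (log n)^6). For the integral, the leading term of ∫_1^n x^32 (log x)^6 dx is n^33/33 · (log n)^6 (by repeated integration by parts; each step lowers the log-exponent and produces a relatively O(1/log n) correction). Hence S_n ~ n^33 · (log n)^6 / 33.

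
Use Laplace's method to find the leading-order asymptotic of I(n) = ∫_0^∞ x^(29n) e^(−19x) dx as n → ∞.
I(n) ~ (sqrt(2π·29n) / 19) · (29n/(19e))^(29n)

Write the integrand as exp(29n ln x − 19x) and set f(x) = 29n ln x − 19x. Then f'(x) = 29n/x − 19 = 0 at x* = 29n/19, and f''(x*) = −29n/x*^2 = −19^2/(29n). Laplace's method (interior maximum) gives
  I(n) ~ e^(f(x*)) · sqrt(2π / |f''(x*)|)
        = exp(29n ln(29n/19) − 29n) · sqrt(2π · 29n / 19^2)
        = (29n/19)^(29n) e^(−29n) · sqrt(2π·29n) / 19
        = (sqrt(2π·29n) / 19) · (29n/(19e))^(29n).
This matches Γ(29n+1)/19^(29n+1) with Stirling applied to Γ.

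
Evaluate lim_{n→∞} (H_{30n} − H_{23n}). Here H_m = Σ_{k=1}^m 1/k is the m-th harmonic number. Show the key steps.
lim = ln(30/23)

Euler-Maclaurin gives H_m = ln m + γ + 1/(2m) + O(1/m^2). The γ and O(1/m) terms cancel in the difference:
  H_{30n} − H_{23n} = ln(30n) − ln(23n) + O(1/n) = ln(30/23) + O(1/n).
Hence the limit is ln(30/23).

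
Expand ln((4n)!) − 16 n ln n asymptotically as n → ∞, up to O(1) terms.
ln((4n)!) − 16 n ln n = −12 n ln n + 4(ln 4 − 1) n + (1/2) ln(2π·4n) + O(1/n)

Stirling: ln((4n)!) = 4n ln(4n) − 4n + (1/2) ln(2π·4n) + O(1/n).
Expand 4n ln(4n) = 4n (ln n + ln 4) = 4n ln n + 4n ln 4.
Subtract 16n ln n: leading term is (4 − 16) n ln n = −12 n ln n. The next term is 4n ln 4 − 4n = 4(ln 4 − 1) n. Then the (1/2) ln(2π·4n) correction.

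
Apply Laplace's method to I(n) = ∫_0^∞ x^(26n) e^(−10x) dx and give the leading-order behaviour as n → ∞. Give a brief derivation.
I(n) ~ (sqrt(2π·26n) / 10) · (26n/(10e))^(26n)

Write the integrand as exp(26n ln x − 10x) and set f(x) = 26n ln x − 10x. Then f'(x) = 26n/x − 10 = 0 at x* = 26n/10, and f''(x*) = −26n/x*^2 = −10^2/(26n). Laplace's method (interior maximum) gives
  I(n) ~ e^(f(x*)) · sqrt(2π / |f''(x*)|)
        = exp(26n ln(26n/10) − 26n) · sqrt(2π · 26n / 10^2)
        = (26n/10)^(26n) e^(−26n) · sqrt(2π·26n) / 10
        = (sqrt(2π·26n) / 10) · (26n/(10e))^(26n).
This matches Γ(26n+1)/10^(26n+1) with Stirling applied to Γ.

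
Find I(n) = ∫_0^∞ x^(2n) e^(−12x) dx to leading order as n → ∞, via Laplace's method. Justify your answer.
I(n) ~ (sqrt(2π·2n) / 12) · (2n/(12e))^(2n)

Write the integrand as exp(2n ln x − 12x) and set f(x) = 2n ln x − 12x. Then f'(x) = 2n/x − 12 = 0 at x* = 2n/12, and f''(x*) = −2n/x*^2 = −12^2/(2n). Laplace's method (interior maximum) gives
  I(n) ~ e^(f(x*)) · sqrt(2π / |f''(x*)|)
        = exp(2n ln(2n/12) − 2n) · sqrt(2π · 2n / 12^2)
        = (2n/12)^(2n) e^(−2n) · sqrt(2π·2n) / 12
        = (sqrt(2π·2n) / 12) · (2n/(12e))^(2n).
This matches Γ(2n+1)/12^(2n+1) with Stirling applied to Γ.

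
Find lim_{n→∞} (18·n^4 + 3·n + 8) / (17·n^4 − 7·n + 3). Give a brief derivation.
lim = 18/17

For large n the leading n^4 terms dominate both numerator and denominator. Dividing top and bottom by n^4, every other term tends to 0, leaving 18/17.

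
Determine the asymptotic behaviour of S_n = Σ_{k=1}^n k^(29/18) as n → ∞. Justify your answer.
S_n ~ (18/47) · n^(47/18)

Integral comparison: Σ_{k=1}^n k^(29/18) = ∫_0^n x^(29/18) dx + O(n^(29/18)). The integral is n^(1 + 29/18) / (1 + 29/18) = n^((29+18)/18) / ((29+18)/18) = (18/47) · n^(47/18).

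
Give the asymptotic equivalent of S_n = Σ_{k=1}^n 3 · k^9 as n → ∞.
S_n ~ 3 · n^10 / 10

By integral comparison (Euler-Maclaurin), Σ_{k=1}^n 3 · k^9 = 3 · ∫_0^n x^9 dx + O(n^9) = 3 · n^10/10 + O(n^9). (Equivalently, Faulhaber's formula gives the same leading term.)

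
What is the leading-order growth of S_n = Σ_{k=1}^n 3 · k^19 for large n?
S_n ~ 3 · n^20 / 20

By integral comparison (Euler-Maclaurin), Σ_{k=1}^n 3 · k^19 = 3 · ∫_0^n x^19 dx + O(n^19) = 3 · n^20/20 + O(n^19). (Equivalently, Faulhaber's formula gives the same leading term.)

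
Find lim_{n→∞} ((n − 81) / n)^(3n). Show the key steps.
lim = e^(−243)

Rewrite as (1 − 81/n)^(3n). By the standard limit (1 + x/n)^n → e^x, we have (1 − 81/n)^n → e^(−81), and raising to the 3rd power gives e^(−243).
More precisely, ln[(1 − 81/n)^(3n)] = 3n · ln(1 − 81/n) = 3n · (-81/n + O(1/n^2)) = -243 + O(1/n) → -243.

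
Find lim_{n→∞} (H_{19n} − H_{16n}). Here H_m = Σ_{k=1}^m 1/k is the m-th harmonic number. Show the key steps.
lim = ln(19/16)

Euler-Maclaurin gives H_m = ln m + γ + 1/(2m) + O(1/m^2). The γ and O(1/m) terms cancel in the difference:
  H_{19n} − H_{16n} = ln(19n) − ln(16n) + O(1/n) = ln(19/16) + O(1/n).
Hence the limit is ln(19/16).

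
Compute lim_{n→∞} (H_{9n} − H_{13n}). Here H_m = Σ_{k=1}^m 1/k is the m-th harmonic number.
lim = ln(9/13)

Euler-Maclaurin gives H_m = ln m + γ + 1/(2m) + O(1/m^2). The γ and O(1/m) terms cancel in the difference:
  H_{9n} − H_{13n} = ln(9n) − ln(13n) + O(1/n) = ln(9/13) + O(1/n).
Hence the limit is ln(9/13).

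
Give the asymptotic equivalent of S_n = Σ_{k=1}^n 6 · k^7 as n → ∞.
S_n ~ 3 · n^8 / 4

By integral comparison (Euler-Maclaurin), Σ_{k=1}^n 6 · k^7 = 6 · ∫_0^n x^7 dx + O(n^7) = 6 · n^8/8 = 3 · n^8 / 4 + O(n^7). (Equivalently, Faulhaber's formula gives the same leading term.)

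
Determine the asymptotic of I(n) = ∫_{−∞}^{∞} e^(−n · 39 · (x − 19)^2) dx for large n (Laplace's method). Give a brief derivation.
I(n) = sqrt(π/(39n))

Here φ(x) = 39 · (x − 19)^2 has its unique minimum at x* = 19 with φ(x*) = 0 and φ''(x*) = 78. Laplace's method gives
  I(n) ~ e^(−n φ(x*)) · sqrt(2π / (n · φ''(x*))) = sqrt(2π / (78n)) = sqrt(π/(39n)).
This is exact: substituting u = (x − 19)·sqrt(39n) gives I(n) = (1/sqrt(39n)) ∫_{−∞}^{∞} e^(−u^2) du = sqrt(π/(39n)).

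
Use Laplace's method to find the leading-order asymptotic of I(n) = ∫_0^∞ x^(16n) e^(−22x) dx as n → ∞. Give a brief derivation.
I(n) ~ (sqrt(2π·16n) / 22) · (16n/(22e))^(16n)

Write the integrand as exp(16n ln x − 22x) and set f(x) = 16n ln x − 22x. Then f'(x) = 16n/x − 22 = 0 at x* = 16n/22, and f''(x*) = −16n/x*^2 = −22^2/(16n). Laplace's method (interior maximum) gives
  I(n) ~ e^(f(x*)) · sqrt(2π / |f''(x*)|)
        = exp(16n ln(16n/22) − 16n) · sqrt(2π · 16n / 22^2)
        = (16n/22)^(16n) e^(−16n) · sqrt(2π·16n) / 22
        = (sqrt(2π·16n) / 22) · (16n/(22e))^(16n).
This matches Γ(16n+1)/22^(16n+1) with Stirling applied to Γ.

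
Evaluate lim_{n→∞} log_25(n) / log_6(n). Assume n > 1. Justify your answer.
lim = ln(6) / ln(25) = log_25(6)

Change of base: log_25(n) = ln n / ln 25 and log_6(n) = ln n / ln 6. The ratio is (ln n / ln 25) · (ln 6 / ln n) = ln 6 / ln 25, a constant independent of n. So the limit is ln 6 / ln 25 = log_25(6).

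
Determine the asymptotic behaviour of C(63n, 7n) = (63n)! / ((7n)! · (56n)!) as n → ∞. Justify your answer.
C(63n, 7n) ~ (387420489/16777216)^(7n) · sqrt(9/(16π·7n))

Write N = 7n. Apply Stirling to each factorial:
  (9N)! ~ sqrt(2π·9N) · (9N/e)^(9N),
  N! ~ sqrt(2π N) · (N/e)^N,
  (8N)! ~ sqrt(2π·8N) · (8N/e)^(8N).
The exponential factors combine to (9N)^(9N) / (N^N · (8N)^(8N)) = 9^(9N)/8^(8N) = (9^9/8^8)^N = (387420489/16777216)^N.
The square-root prefactors combine to sqrt(2π·9N) / (sqrt(2π N)·sqrt(2π·8N)) = sqrt(9 / (2π·8·N)) = sqrt(9/(16π·7n)).
Substituting N = 7n: C(63n, 7n) ~ (387420489/16777216)^(7n) · sqrt(9/(16π·7n)).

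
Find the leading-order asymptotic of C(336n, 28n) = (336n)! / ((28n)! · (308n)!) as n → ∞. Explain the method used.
C(336n, 28n) ~ (8916100448256/285311670611)^(28n) · sqrt(6/(11π·28n))

Write N = 28n. Apply Stirling to each factorial:
  (12N)! ~ sqrt(2π·12N) · (12N/e)^(12N),
  N! ~ sqrt(2π N) · (N/e)^N,
  (11N)! ~ sqrt(2π·11N) · (11N/e)^(11N).
The exponential factors combine to (12N)^(12N) / (N^N · (11N)^(11N)) = 12^(12N)/11^(11N) = (12^12/11^11)^N = (8916100448256/285311670611)^N.
The square-root prefactors combine to sqrt(2π·12N) / (sqrt(2π N)·sqrt(2π·11N)) = sqrt(12 / (2π·11·N)) = sqrt(6/(11π·28n)).
Substituting N = 28n: C(336n, 28n) ~ (8916100448256/285311670611)^(28n) · sqrt(6/(11π·28n)).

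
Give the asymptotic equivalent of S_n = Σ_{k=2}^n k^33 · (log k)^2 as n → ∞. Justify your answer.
S_n ~ n^34 · (log n)^2 / 34

By integral comparison, S_n = ∫_1^n x^33 · (log x)^2 dx + O(n^33 · (log n)^2). For the integral, the leading term of ∫_1^n x^33 (log x)^2 dx is n^34/34 · (log n)^2 (by repeated integration by parts; each step lowers the log-exponent and produces a relatively O(1/log n) correction). Hence S_n ~ n^34 · (log n)^2 / 34.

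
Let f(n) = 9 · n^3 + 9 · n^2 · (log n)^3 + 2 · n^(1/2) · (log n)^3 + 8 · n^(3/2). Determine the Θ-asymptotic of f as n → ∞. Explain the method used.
f(n) ∈ Θ(n^3)

Compare the terms by growth order. For large n, n^a · (log n)^b dominates n^a' · (log n)^b' iff a > a', or (a = a' and b > b'). Ranking the 4 terms shows the dominant one is 9 · n^3. Hence f(n) ∈ Θ(n^3).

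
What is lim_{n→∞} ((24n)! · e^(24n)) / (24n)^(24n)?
lim = ∞

Stirling: (24n)! ~ sqrt(2π·24n) · (24n/e)^(24n). Hence
  (24n)! · e^(24n) / (24n)^(24n) ~ sqrt(2π·24n) = sqrt(2π·24) · sqrt(n) → ∞.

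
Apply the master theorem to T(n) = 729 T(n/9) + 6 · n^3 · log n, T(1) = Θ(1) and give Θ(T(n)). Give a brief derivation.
T(n) = Θ(n^3 · (log n)^2)

Here log_9 729 = 3 and f(n) = 6 · n^3 · log n = Θ(n^(log_9 729) · (log n)^1). This is the extended Case 2 of the master theorem (f matches the critical exponent up to log factors), giving T(n) = Θ(n^(log_9 729) · (log n)^(1+1)) = Θ(n^3 · (log n)^2).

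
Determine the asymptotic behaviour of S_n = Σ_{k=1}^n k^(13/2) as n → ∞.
S_n ~ (2/15) · n^(15/2)

Integral comparison: Σ_{k=1}^n k^(13/2) = ∫_0^n x^(13/2) dx + O(n^(13/2)). The integral is n^(1 + 13/2) / (1 + 13/2) = n^((13+2)/2) / ((13+2)/2) = (2/15) · n^(15/2).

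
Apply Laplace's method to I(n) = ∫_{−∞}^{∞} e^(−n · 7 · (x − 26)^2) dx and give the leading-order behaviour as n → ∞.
I(n) = sqrt(π/(7n))

Here φ(x) = 7 · (x − 26)^2 has its unique minimum at x* = 26 with φ(x*) = 0 and φ''(x*) = 14. Laplace's method gives
  I(n) ~ e^(−n φ(x*)) · sqrt(2π / (n · φ''(x*))) = sqrt(2π / (14n)) = sqrt(π/(7n)).
This is exact: substituting u = (x − 26)·sqrt(7n) gives I(n) = (1/sqrt(7n)) ∫_{−∞}^{∞} e^(−u^2) du = sqrt(π/(7n)).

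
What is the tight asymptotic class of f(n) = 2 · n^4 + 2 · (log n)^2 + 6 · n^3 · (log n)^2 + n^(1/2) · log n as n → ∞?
f(n) ∈ Θ(n^4)

Compare the terms by growth order. For large n, n^a · (log n)^b dominates n^a' · (log n)^b' iff a > a', or (a = a' and b > b'). Ranking the 4 terms shows the dominant one is 2 · n^4. Hence f(n) ∈ Θ(n^4).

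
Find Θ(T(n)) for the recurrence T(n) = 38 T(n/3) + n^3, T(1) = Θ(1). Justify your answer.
T(n) = Θ(n^(log_3 38))

Master theorem: compare f(n) = n^3 to n^(log_3 38) where log_3 38 ≈ 3.311. Since 3 < log_3 38, we have f(n) = O(n^(log_3 38 − ε)) for some ε > 0 — Case 1. Hence T(n) = Θ(n^(log_3 38)).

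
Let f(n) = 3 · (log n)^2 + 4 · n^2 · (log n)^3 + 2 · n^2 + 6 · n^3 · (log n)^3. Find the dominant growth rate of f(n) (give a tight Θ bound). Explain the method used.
f(n) ∈ Θ(n^3 · (log n)^3)

Compare the terms by growth order. For large n, n^a · (log n)^b dominates n^a' · (log n)^b' iff a > a', or (a = a' and b > b'). Ranking the 4 terms shows the dominant one is 6 · n^3 · (log n)^3. Hence f(n) ∈ Θ(n^3 · (log n)^3).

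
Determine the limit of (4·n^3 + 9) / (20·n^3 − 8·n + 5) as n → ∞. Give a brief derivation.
lim = 4/20 = 1/5

For large n the leading n^3 terms dominate both numerator and denominator. Dividing top and bottom by n^3, every other term tends to 0, leaving 4/20 = 1/5.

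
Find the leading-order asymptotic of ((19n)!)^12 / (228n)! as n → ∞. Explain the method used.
((19n)!)^12/(228n)! ~ ((2π·19n)^(11/2) / sqrt(12)) · 12^(−12·19n)  →  0

Write N = 19n. Stirling: N! ~ sqrt(2π N)(N/e)^N and (12N)! ~ sqrt(2π·12N)·(12N/e)^(12N).
  (N!)^12/(12N)! ~ (2π N)^(12/2) (N/e)^(12N) / [sqrt(2π·12N) (12N/e)^(12N)]
     = (2π N)^(12/2) / sqrt(2π·12N) · (N/(12N))^(12N)
     = (2π N)^((12−1)/2) / sqrt(12) · 12^(−12N).
Since 12^12 > 1, the factor 12^(−12N) decays exponentially, so the ratio → 0. Substituting N = 19n gives the stated form.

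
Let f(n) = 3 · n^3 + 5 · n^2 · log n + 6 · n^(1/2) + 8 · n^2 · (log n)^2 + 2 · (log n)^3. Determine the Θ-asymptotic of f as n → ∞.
f(n) ∈ Θ(n^3)

Compare the terms by growth order. For large n, n^a · (log n)^b dominates n^a' · (log n)^b' iff a > a', or (a = a' and b > b'). Ranking the 5 terms shows the dominant one is 3 · n^3. Hence f(n) ∈ Θ(n^3).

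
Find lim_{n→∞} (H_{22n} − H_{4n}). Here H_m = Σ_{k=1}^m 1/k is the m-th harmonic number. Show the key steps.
lim = ln(22/4) = ln(11/2)

Euler-Maclaurin gives H_m = ln m + γ + 1/(2m) + O(1/m^2). The γ and O(1/m) terms cancel in the difference:
  H_{22n} − H_{4n} = ln(22n) − ln(4n) + O(1/n) = ln(22/4) + O(1/n).
Hence the limit is ln(22/4) = ln(11/2).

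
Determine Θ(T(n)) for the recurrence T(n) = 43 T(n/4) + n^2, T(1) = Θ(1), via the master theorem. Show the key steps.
T(n) = Θ(n^(log_4 43))

Master theorem: compare f(n) = n^2 to n^(log_4 43) where log_4 43 ≈ 2.713. Since 2 < log_4 43, we have f(n) = O(n^(log_4 43 − ε)) for some ε > 0 — Case 1. Hence T(n) = Θ(n^(log_4 43)).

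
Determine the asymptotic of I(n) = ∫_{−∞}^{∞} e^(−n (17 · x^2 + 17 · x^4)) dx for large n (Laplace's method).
I(n) ~ sqrt(π/(17n))

φ(x) = 17 · x^2 + 17 · x^4 has its unique global minimum at x* = 0 (since φ'(x) = 34x + 68x^3 = 0 only at x = 0 for real x with both coefficients positive, and φ → ∞ as |x| → ∞). At x* = 0, φ(0) = 0 and φ''(0) = 34. Laplace's method then gives
  I(n) ~ sqrt(2π / (n · φ''(0))) · e^(−n φ(0)) = sqrt(2π / (34n)) = sqrt(π/(17n)).
The 17 · x^4 term contributes only at subleading order (an O(1/n) relative correction).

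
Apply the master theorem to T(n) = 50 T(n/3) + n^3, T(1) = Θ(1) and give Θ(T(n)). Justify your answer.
T(n) = Θ(n^(log_3 50))

Master theorem: compare f(n) = n^3 to n^(log_3 50) where log_3 50 ≈ 3.561. Since 3 < log_3 50, we have f(n) = O(n^(log_3 50 − ε)) for some ε > 0 — Case 1. Hence T(n) = Θ(n^(log_3 50)).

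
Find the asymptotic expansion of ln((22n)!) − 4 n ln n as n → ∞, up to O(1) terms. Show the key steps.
ln((22n)!) − 4 n ln n = 18 n ln n + 22(ln 22 − 1) n + (1/2) ln(2π·22n) + O(1/n)

Stirling: ln((22n)!) = 22n ln(22n) − 22n + (1/2) ln(2π·22n) + O(1/n).
Expand 22n ln(22n) = 22n (ln n + ln 22) = 22n ln n + 22n ln 22.
Subtract 4n ln n: leading term is (22 − 4) n ln n = 18 n ln n. The next term is 22n ln 22 − 22n = 22(ln 22 − 1) n. Then the (1/2) ln(2π·22n) correction.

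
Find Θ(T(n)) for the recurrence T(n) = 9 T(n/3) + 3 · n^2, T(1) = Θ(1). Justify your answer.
T(n) = Θ(n^2 log n)

log_3 9 = 2, and f(n) = 3 · n^2 = Θ(n^(log_3 9)). This is Case 2 of the master theorem: T(n) = Θ(f(n) · log n) = Θ(n^2 log n).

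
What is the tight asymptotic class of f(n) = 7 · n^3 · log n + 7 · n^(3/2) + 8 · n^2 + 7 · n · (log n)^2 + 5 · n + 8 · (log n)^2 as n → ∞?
f(n) ∈ Θ(n^3 · log n)

Compare the terms by growth order. For large n, n^a · (log n)^b dominates n^a' · (log n)^b' iff a > a', or (a = a' and b > b'). Ranking the 6 terms shows the dominant one is 7 · n^3 · log n. Hence f(n) ∈ Θ(n^3 · log n).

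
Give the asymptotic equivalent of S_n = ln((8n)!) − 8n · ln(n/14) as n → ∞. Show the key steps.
S_n ~ 8n · (ln 112 − 1) + O(ln n)

Stirling: ln((8n)!) = 8n ln(8n) − 8n + O(ln n).
  S_n = 8n ln(8n) − 8n − 8n ln(n/14) + O(ln n)
      = 8n ln(8n) − 8n ln n + 8n ln 14 − 8n + O(ln n)
      = 8n ln 8 + 8n ln 14 − 8n + O(ln n)
      = 8n (ln 112 − 1) + O(ln n).
Numerically ln(112) − 1 ≈ 3.7185.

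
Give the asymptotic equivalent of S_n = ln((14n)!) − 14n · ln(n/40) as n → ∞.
S_n ~ 14n · (ln 560 − 1) + O(ln n)

Stirling: ln((14n)!) = 14n ln(14n) − 14n + O(ln n).
  S_n = 14n ln(14n) − 14n − 14n ln(n/40) + O(ln n)
      = 14n ln(14n) − 14n ln n + 14n ln 40 − 14n + O(ln n)
      = 14n ln 14 + 14n ln 40 − 14n + O(ln n)
      = 14n (ln 560 − 1) + O(ln n).
Numerically ln(560) − 1 ≈ 5.3279.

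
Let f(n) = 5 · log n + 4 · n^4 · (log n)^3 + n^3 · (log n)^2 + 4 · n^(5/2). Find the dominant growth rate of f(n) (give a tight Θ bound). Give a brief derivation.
f(n) ∈ Θ(n^4 · (log n)^3)

Compare the terms by growth order. For large n, n^a · (log n)^b dominates n^a' · (log n)^b' iff a > a', or (a = a' and b > b'). Ranking the 4 terms shows the dominant one is 4 · n^4 · (log n)^3. Hence f(n) ∈ Θ(n^4 · (log n)^3).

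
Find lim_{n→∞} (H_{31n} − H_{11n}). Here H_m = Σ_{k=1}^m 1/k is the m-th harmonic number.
lim = ln(31/11)

Euler-Maclaurin gives H_m = ln m + γ + 1/(2m) + O(1/m^2). The γ and O(1/m) terms cancel in the difference:
  H_{31n} − H_{11n} = ln(31n) − ln(11n) + O(1/n) = ln(31/11) + O(1/n).
Hence the limit is ln(31/11).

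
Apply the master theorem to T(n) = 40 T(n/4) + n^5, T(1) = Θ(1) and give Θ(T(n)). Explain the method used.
T(n) = Θ(n^5)

log_4 40 ≈ 2.661. f(n) = n^5 dominates n^(log_4 40) since 5 > 2.661, and the regularity condition a·f(n/b) = 40·(n/4)^5 = (40/1024)·n^5 ≤ c·f(n) holds with c = 40/1024 ≈ 0.0391 < 1. So this is Case 3: T(n) = Θ(f(n)) = Θ(n^5).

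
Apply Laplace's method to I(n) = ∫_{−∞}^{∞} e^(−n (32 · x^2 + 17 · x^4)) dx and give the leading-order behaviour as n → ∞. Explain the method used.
I(n) ~ sqrt(π/(32n))

φ(x) = 32 · x^2 + 17 · x^4 has its unique global minimum at x* = 0 (since φ'(x) = 64x + 68x^3 = 0 only at x = 0 for real x with both coefficients positive, and φ → ∞ as |x| → ∞). At x* = 0, φ(0) = 0 and φ''(0) = 64. Laplace's method then gives
  I(n) ~ sqrt(2π / (n · φ''(0))) · e^(−n φ(0)) = sqrt(2π / (64n)) = sqrt(π/(32n)).
The 17 · x^4 term contributes only at subleading order (an O(1/n) relative correction).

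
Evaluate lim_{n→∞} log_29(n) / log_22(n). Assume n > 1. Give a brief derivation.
lim = ln(22) / ln(29) = log_29(22)

Change of base: log_29(n) = ln n / ln 29 and log_22(n) = ln n / ln 22. The ratio is (ln n / ln 29) · (ln 22 / ln n) = ln 22 / ln 29, a constant independent of n. So the limit is ln 22 / ln 29 = log_29(22).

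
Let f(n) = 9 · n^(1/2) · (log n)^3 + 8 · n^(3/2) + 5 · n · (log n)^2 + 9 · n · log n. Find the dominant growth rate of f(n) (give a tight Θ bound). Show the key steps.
f(n) ∈ Θ(n^(3/2))

Compare the terms by growth order. For large n, n^a · (log n)^b dominates n^a' · (log n)^b' iff a > a', or (a = a' and b > b'). Ranking the 4 terms shows the dominant one is 8 · n^(3/2). Hence f(n) ∈ Θ(n^(3/2)).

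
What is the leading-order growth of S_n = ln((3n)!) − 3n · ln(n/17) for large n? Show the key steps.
S_n ~ 3n · (ln 51 − 1) + O(ln n)

Stirling: ln((3n)!) = 3n ln(3n) − 3n + O(ln n).
  S_n = 3n ln(3n) − 3n − 3n ln(n/17) + O(ln n)
      = 3n ln(3n) − 3n ln n + 3n ln 17 − 3n + O(ln n)
      = 3n ln 3 + 3n ln 17 − 3n + O(ln n)
      = 3n (ln 51 − 1) + O(ln n).
Numerically ln(51) − 1 ≈ 2.9318.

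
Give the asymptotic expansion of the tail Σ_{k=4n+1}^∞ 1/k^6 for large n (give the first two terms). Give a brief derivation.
Σ_{k>4n} 1/k^6 = 1/(5 · (4n)^5) − 1/(2 · (4n)^6) + O(1/(4n)^7)

Compare to the integral: ∫_{4n}^∞ x^(−6) dx = [−x^(−5)/5]_{4n}^∞ = 1/((6−1)·(4n)^5). The Euler-Maclaurin correction adds −f(4n)/2 = −1/(2·(4n)^6). Euler-Maclaurin then gives
  Σ_{k>4n} 1/k^6 = ∫_{4n}^∞ dx/x^6 − 1/(2·(4n)^6) + O(1/(4n)^7).
(Equivalently this is ζ(6) − Σ_{k≤4n} 1/k^6.)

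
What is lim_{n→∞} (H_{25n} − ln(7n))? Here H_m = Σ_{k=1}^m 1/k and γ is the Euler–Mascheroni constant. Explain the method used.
lim = ln(25/7) + γ

By Euler-Maclaurin, H_m = ln m + γ + O(1/m). So
  H_{25n} − ln(7n) = ln(25n) + γ − ln(7n) + O(1/n)
                       = ln(25/7) + γ + O(1/n).
Hence the limit is ln(25/7) + γ.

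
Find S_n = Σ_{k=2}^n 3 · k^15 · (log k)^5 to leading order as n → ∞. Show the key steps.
S_n ~ 3 · n^16 · (log n)^5 / 16

By integral comparison, S_n = ∫_1^n 3 · x^15 · (log x)^5 dx + O(n^15 · (log n)^5). For the integral, the leading term of ∫_1^n x^15 (log x)^5 dx is n^16/16 · (log n)^5 (by repeated integration by parts; each step lowers the log-exponent and produces a relatively O(1/log n) correction). Hence S_n ~ 3 · n^16 · (log n)^5 / 16.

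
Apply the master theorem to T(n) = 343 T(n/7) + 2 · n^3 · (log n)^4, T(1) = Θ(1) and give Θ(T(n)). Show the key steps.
T(n) = Θ(n^3 · (log n)^5)

Here log_7 343 = 3 and f(n) = 2 · n^3 · (log n)^4 = Θ(n^(log_7 343) · (log n)^4). This is the extended Case 2 of the master theorem (f matches the critical exponent up to log factors), giving T(n) = Θ(n^(log_7 343) · (log n)^(4+1)) = Θ(n^3 · (log n)^5).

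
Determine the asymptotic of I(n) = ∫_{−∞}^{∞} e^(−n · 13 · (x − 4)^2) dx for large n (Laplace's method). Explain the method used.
I(n) = sqrt(π/(13n))

Here φ(x) = 13 · (x − 4)^2 has its unique minimum at x* = 4 with φ(x*) = 0 and φ''(x*) = 26. Laplace's method gives
  I(n) ~ e^(−n φ(x*)) · sqrt(2π / (n · φ''(x*))) = sqrt(2π / (26n)) = sqrt(π/(13n)).
This is exact: substituting u = (x − 4)·sqrt(13n) gives I(n) = (1/sqrt(13n)) ∫_{−∞}^{∞} e^(−u^2) du = sqrt(π/(13n)).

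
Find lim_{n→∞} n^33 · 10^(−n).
lim = 0

Exponentials with base > 1 dominate every fixed polynomial: for any fixed c, n^c / 10^n → 0 as n → ∞ (e.g. by the ratio test, or by writing 10^n = e^(n ln 10) and noting e^(n ln 10) / n^c → ∞). Hence n^33 · 10^(−n) = n^33 / 10^n → 0.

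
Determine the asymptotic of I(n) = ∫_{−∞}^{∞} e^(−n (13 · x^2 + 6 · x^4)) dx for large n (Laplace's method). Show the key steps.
I(n) ~ sqrt(π/(13n))

φ(x) = 13 · x^2 + 6 · x^4 has its unique global minimum at x* = 0 (since φ'(x) = 26x + 24x^3 = 0 only at x = 0 for real x with both coefficients positive, and φ → ∞ as |x| → ∞). At x* = 0, φ(0) = 0 and φ''(0) = 26. Laplace's method then gives
  I(n) ~ sqrt(2π / (n · φ''(0))) · e^(−n φ(0)) = sqrt(2π / (26n)) = sqrt(π/(13n)).
The 6 · x^4 term contributes only at subleading order (an O(1/n) relative correction).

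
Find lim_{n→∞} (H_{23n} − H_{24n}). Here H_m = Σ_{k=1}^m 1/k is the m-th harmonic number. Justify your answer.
lim = ln(23/24)

Euler-Maclaurin gives H_m = ln m + γ + 1/(2m) + O(1/m^2). The γ and O(1/m) terms cancel in the difference:
  H_{23n} − H_{24n} = ln(23n) − ln(24n) + O(1/n) = ln(23/24) + O(1/n).
Hence the limit is ln(23/24).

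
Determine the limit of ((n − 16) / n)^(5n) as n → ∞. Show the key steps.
lim = e^(−80)

Rewrite as (1 − 16/n)^(5n). By the standard limit (1 + x/n)^n → e^x, we have (1 − 16/n)^n → e^(−16), and raising to the 5th power gives e^(−80).
More precisely, ln[(1 − 16/n)^(5n)] = 5n · ln(1 − 16/n) = 5n · (-16/n + O(1/n^2)) = -80 + O(1/n) → -80.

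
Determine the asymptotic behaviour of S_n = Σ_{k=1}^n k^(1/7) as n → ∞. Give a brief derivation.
S_n ~ (7/8) · n^(8/7)

Integral comparison: Σ_{k=1}^n k^(1/7) = ∫_0^n x^(1/7) dx + O(n^(1/7)). The integral is n^(1 + 1/7) / (1 + 1/7) = n^((1+7)/7) / ((1+7)/7) = (7/8) · n^(8/7).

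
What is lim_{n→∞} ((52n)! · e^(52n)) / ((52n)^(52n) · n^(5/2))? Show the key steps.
lim = 0

Stirling: (52n)! ~ sqrt(2π·52n) · (52n/e)^(52n). Hence
  (52n)! · e^(52n) / (52n)^(52n) ~ sqrt(2π·52n).
Dividing by n^(5/2): sqrt(2π·52n) / n^(5/2) = sqrt(2π·52) · n^((1−5)/2), so the expression behaves like sqrt(2π·52) · n^((1−5)/2) → 0.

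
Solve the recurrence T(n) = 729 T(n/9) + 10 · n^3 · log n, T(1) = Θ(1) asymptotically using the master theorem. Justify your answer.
T(n) = Θ(n^3 · (log n)^2)

Here log_9 729 = 3 and f(n) = 10 · n^3 · log n = Θ(n^(log_9 729) · (log n)^1). This is the extended Case 2 of the master theorem (f matches the critical exponent up to log factors), giving T(n) = Θ(n^(log_9 729) · (log n)^(1+1)) = Θ(n^3 · (log n)^2).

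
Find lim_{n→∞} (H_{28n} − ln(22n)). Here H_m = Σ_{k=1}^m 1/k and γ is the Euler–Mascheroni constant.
lim = ln(14/11) + γ

By Euler-Maclaurin, H_m = ln m + γ + O(1/m). So
  H_{28n} − ln(22n) = ln(28n) + γ − ln(22n) + O(1/n)
                       = ln(28/22) + γ + O(1/n).
Hence the limit is ln(28/22) + γ (= ln(14/11)).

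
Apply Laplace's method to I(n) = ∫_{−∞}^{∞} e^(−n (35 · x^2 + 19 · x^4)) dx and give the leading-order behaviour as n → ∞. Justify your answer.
I(n) ~ sqrt(π/(35n))

φ(x) = 35 · x^2 + 19 · x^4 has its unique global minimum at x* = 0 (since φ'(x) = 70x + 76x^3 = 0 only at x = 0 for real x with both coefficients positive, and φ → ∞ as |x| → ∞). At x* = 0, φ(0) = 0 and φ''(0) = 70. Laplace's method then gives
  I(n) ~ sqrt(2π / (n · φ''(0))) · e^(−n φ(0)) = sqrt(2π / (70n)) = sqrt(π/(35n)).
The 19 · x^4 term contributes only at subleading order (an O(1/n) relative correction).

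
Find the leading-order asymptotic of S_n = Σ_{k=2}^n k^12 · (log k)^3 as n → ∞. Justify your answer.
S_n ~ n^13 · (log n)^3 / 13

By integral comparison, S_n = ∫_1^n x^12 · (log x)^3 dx + O(n^12 · (log n)^3). For the integral, the leading term of ∫_1^n x^12 (log x)^3 dx is n^13/13 · (log n)^3 (by repeated integration by parts; each step lowers the log-exponent and produces a relatively O(1/log n) correction). Hence S_n ~ n^13 · (log n)^3 / 13.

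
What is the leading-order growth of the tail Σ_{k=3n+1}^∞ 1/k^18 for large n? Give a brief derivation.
Σ_{k>3n} 1/k^18 ~ 1/(17 · (3n)^17)

Compare to the integral: ∫_{3n}^∞ x^(−18) dx = [−x^(−17)/17]_{3n}^∞ = 1/((18−1)·(3n)^17). Euler-Maclaurin then gives
  Σ_{k>3n} 1/k^18 = ∫_{3n}^∞ dx/x^18 − 1/(2·(3n)^18) + O(1/(3n)^19).
(Equivalently this is ζ(18) − Σ_{k≤3n} 1/k^18.)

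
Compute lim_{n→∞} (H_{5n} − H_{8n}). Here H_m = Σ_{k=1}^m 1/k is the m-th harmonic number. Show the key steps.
lim = ln(5/8)

Euler-Maclaurin gives H_m = ln m + γ + 1/(2m) + O(1/m^2). The γ and O(1/m) terms cancel in the difference:
  H_{5n} − H_{8n} = ln(5n) − ln(8n) + O(1/n) = ln(5/8) + O(1/n).
Hence the limit is ln(5/8).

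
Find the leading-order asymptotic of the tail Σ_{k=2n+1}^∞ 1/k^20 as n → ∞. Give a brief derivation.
Σ_{k>2n} 1/k^20 ~ 1/(19 · (2n)^19)

Compare to the integral: ∫_{2n}^∞ x^(−20) dx = [−x^(−19)/19]_{2n}^∞ = 1/((20−1)·(2n)^19). Euler-Maclaurin then gives
  Σ_{k>2n} 1/k^20 = ∫_{2n}^∞ dx/x^20 − 1/(2·(2n)^20) + O(1/(2n)^21).
(Equivalently this is ζ(20) − Σ_{k≤2n} 1/k^20.)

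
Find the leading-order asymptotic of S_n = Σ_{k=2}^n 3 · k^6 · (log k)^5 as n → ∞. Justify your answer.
S_n ~ 3 · n^7 · (log n)^5 / 7

By integral comparison, S_n = ∫_1^n 3 · x^6 · (log x)^5 dx + O(n^6 · (log n)^5). For the integral, the leading term of ∫_1^n x^6 (log x)^5 dx is n^7/7 · (log n)^5 (by repeated integration by parts; each step lowers the log-exponent and produces a relatively O(1/log n) correction). Hence S_n ~ 3 · n^7 · (log n)^5 / 7.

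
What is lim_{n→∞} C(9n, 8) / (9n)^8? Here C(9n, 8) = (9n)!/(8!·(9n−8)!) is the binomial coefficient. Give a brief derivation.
lim = 1/8! = 1/40320

With N = 9n → ∞: C(N, 8) / N^8 = [N(N−1)…(N−7)] / (8! · N^8) = (1/8!) · 1 · (1 − 1/(9n)) · … · (1 − 7/(9n)). Each factor → 1 as N → ∞, so the limit is 1/8! = 1/40320.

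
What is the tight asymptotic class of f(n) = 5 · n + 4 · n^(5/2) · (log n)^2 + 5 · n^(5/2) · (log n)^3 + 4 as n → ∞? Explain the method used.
f(n) ∈ Θ(n^(5/2) · (log n)^3)

Compare the terms by growth order. For large n, n^a · (log n)^b dominates n^a' · (log n)^b' iff a > a', or (a = a' and b > b'). Ranking the 4 terms shows the dominant one is 5 · n^(5/2) · (log n)^3. Hence f(n) ∈ Θ(n^(5/2) · (log n)^3).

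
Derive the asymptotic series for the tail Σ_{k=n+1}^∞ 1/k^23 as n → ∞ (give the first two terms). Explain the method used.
Σ_{k>n} 1/k^23 = 1/(22 · n^22) − 1/(2 · n^23) + O(1/n^24)

Compare to the integral: ∫_{n}^∞ x^(−23) dx = [−x^(−22)/22]_{n}^∞ = 1/((23−1)·n^22). The Euler-Maclaurin correction adds −f(n)/2 = −1/(2·n^23). Euler-Maclaurin then gives
  Σ_{k>n} 1/k^23 = ∫_{n}^∞ dx/x^23 − 1/(2·n^23) + O(1/n^24).
(Equivalently this is ζ(23) − Σ_{k≤n} 1/k^23.)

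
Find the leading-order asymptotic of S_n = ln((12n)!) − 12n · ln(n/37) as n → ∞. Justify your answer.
S_n ~ 12n · (ln 444 − 1) + O(ln n)

Stirling: ln((12n)!) = 12n ln(12n) − 12n + O(ln n).
  S_n = 12n ln(12n) − 12n − 12n ln(n/37) + O(ln n)
      = 12n ln(12n) − 12n ln n + 12n ln 37 − 12n + O(ln n)
      = 12n ln 12 + 12n ln 37 − 12n + O(ln n)
      = 12n (ln 444 − 1) + O(ln n).
Numerically ln(444) − 1 ≈ 5.0958.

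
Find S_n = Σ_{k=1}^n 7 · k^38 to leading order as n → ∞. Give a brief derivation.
S_n ~ 7 · n^39 / 39

By integral comparison (Euler-Maclaurin), Σ_{k=1}^n 7 · k^38 = 7 · ∫_0^n x^38 dx + O(n^38) = 7 · n^39/39 + O(n^38). (Equivalently, Faulhaber's formula gives the same leading term.)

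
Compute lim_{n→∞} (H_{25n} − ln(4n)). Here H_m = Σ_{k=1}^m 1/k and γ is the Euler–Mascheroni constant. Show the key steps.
lim = ln(25/4) + γ

By Euler-Maclaurin, H_m = ln m + γ + O(1/m). So
  H_{25n} − ln(4n) = ln(25n) + γ − ln(4n) + O(1/n)
                       = ln(25/4) + γ + O(1/n).
Hence the limit is ln(25/4) + γ.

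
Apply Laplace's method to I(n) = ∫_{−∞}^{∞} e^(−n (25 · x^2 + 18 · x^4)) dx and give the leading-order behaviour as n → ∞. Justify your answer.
I(n) ~ sqrt(π/(25n))

φ(x) = 25 · x^2 + 18 · x^4 has its unique global minimum at x* = 0 (since φ'(x) = 50x + 72x^3 = 0 only at x = 0 for real x with both coefficients positive, and φ → ∞ as |x| → ∞). At x* = 0, φ(0) = 0 and φ''(0) = 50. Laplace's method then gives
  I(n) ~ sqrt(2π / (n · φ''(0))) · e^(−n φ(0)) = sqrt(2π / (50n)) = sqrt(π/(25n)).
The 18 · x^4 term contributes only at subleading order (an O(1/n) relative correction).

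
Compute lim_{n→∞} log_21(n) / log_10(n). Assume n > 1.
lim = ln(10) / ln(21) = log_21(10)

Change of base: log_21(n) = ln n / ln 21 and log_10(n) = ln n / ln 10. The ratio is (ln n / ln 21) · (ln 10 / ln n) = ln 10 / ln 21, a constant independent of n. So the limit is ln 10 / ln 21 = log_21(10).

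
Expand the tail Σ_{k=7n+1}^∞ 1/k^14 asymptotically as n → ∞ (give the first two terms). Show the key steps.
Σ_{k>7n} 1/k^14 = 1/(13 · (7n)^13) − 1/(2 · (7n)^14) + O(1/(7n)^15)

Compare to the integral: ∫_{7n}^∞ x^(−14) dx = [−x^(−13)/13]_{7n}^∞ = 1/((14−1)·(7n)^13). The Euler-Maclaurin correction adds −f(7n)/2 = −1/(2·(7n)^14). Euler-Maclaurin then gives
  Σ_{k>7n} 1/k^14 = ∫_{7n}^∞ dx/x^14 − 1/(2·(7n)^14) + O(1/(7n)^15).
(Equivalently this is ζ(14) − Σ_{k≤7n} 1/k^14.)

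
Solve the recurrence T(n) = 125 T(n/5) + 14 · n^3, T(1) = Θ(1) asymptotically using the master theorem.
T(n) = Θ(n^3 log n)

log_5 125 = 3, and f(n) = 14 · n^3 = Θ(n^(log_5 125)). This is Case 2 of the master theorem: T(n) = Θ(f(n) · log n) = Θ(n^3 log n).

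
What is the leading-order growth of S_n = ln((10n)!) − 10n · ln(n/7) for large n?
S_n ~ 10n · (ln 70 − 1) + O(ln n)

Stirling: ln((10n)!) = 10n ln(10n) − 10n + O(ln n).
  S_n = 10n ln(10n) − 10n − 10n ln(n/7) + O(ln n)
      = 10n ln(10n) − 10n ln n + 10n ln 7 − 10n + O(ln n)
      = 10n ln 10 + 10n ln 7 − 10n + O(ln n)
      = 10n (ln 70 − 1) + O(ln n).
Numerically ln(70) − 1 ≈ 3.2485.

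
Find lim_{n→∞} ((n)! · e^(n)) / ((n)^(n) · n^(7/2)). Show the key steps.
lim = 0

Stirling: (n)! ~ sqrt(2π·n) · (n/e)^(n). Hence
  (n)! · e^(n) / (n)^(n) ~ sqrt(2π·n).
Dividing by n^(7/2): sqrt(2π·n) / n^(7/2) = sqrt(2π) · n^((1−7)/2), so the expression behaves like sqrt(2π) · n^((1−7)/2) → 0.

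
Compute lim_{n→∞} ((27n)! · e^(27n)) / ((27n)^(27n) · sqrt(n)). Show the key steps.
lim = sqrt(2π·27)

Stirling: (27n)! ~ sqrt(2π·27n) · (27n/e)^(27n). Hence
  (27n)! · e^(27n) / (27n)^(27n) ~ sqrt(2π·27n).
Dividing by sqrt(n): sqrt(2π·27n) / sqrt(n) = sqrt(2π·27) · n^((1−1)/2), so the limit is sqrt(2π·27).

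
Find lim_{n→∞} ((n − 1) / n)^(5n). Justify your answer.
lim = e^(−5)

Rewrite as (1 − 1/n)^(5n). By the standard limit (1 + x/n)^n → e^x, we have (1 − 1/n)^n → e^(−1), and raising to the 5th power gives e^(−5).
More precisely, ln[(1 − 1/n)^(5n)] = 5n · ln(1 − 1/n) = 5n · (-1/n + O(1/n^2)) = -5 + O(1/n) → -5.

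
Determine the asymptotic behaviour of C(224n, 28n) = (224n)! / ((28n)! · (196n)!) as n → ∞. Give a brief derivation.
C(224n, 28n) ~ (16777216/823543)^(28n) · sqrt(4/(7π·28n))

Write N = 28n. Apply Stirling to each factorial:
  (8N)! ~ sqrt(2π·8N) · (8N/e)^(8N),
  N! ~ sqrt(2π N) · (N/e)^N,
  (7N)! ~ sqrt(2π·7N) · (7N/e)^(7N).
The exponential factors combine to (8N)^(8N) / (N^N · (7N)^(7N)) = 8^(8N)/7^(7N) = (8^8/7^7)^N = (16777216/823543)^N.
The square-root prefactors combine to sqrt(2π·8N) / (sqrt(2π N)·sqrt(2π·7N)) = sqrt(8 / (2π·7·N)) = sqrt(4/(7π·28n)).
Substituting N = 28n: C(224n, 28n) ~ (16777216/823543)^(28n) · sqrt(4/(7π·28n)).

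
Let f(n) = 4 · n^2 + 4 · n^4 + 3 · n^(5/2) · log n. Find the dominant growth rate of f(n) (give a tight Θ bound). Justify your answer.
f(n) ∈ Θ(n^4)

Compare the terms by growth order. For large n, n^a · (log n)^b dominates n^a' · (log n)^b' iff a > a', or (a = a' and b > b'). Ranking the 3 terms shows the dominant one is 4 · n^4. Hence f(n) ∈ Θ(n^4).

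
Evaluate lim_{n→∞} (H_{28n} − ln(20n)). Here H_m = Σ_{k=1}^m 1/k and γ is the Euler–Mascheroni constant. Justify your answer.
lim = ln(7/5) + γ

By Euler-Maclaurin, H_m = ln m + γ + O(1/m). So
  H_{28n} − ln(20n) = ln(28n) + γ − ln(20n) + O(1/n)
                       = ln(28/20) + γ + O(1/n).
Hence the limit is ln(28/20) + γ (= ln(7/5)).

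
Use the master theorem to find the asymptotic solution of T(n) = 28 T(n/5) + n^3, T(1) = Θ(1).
T(n) = Θ(n^3)

log_5 28 ≈ 2.070. f(n) = n^3 dominates n^(log_5 28) since 3 > 2.070, and the regularity condition a·f(n/b) = 28·(n/5)^3 = (28/125)·n^3 ≤ c·f(n) holds with c = 28/125 ≈ 0.224 < 1. So this is Case 3: T(n) = Θ(f(n)) = Θ(n^3).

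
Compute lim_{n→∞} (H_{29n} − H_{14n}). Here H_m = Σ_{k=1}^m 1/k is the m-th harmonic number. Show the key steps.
lim = ln(29/14)

Euler-Maclaurin gives H_m = ln m + γ + 1/(2m) + O(1/m^2). The γ and O(1/m) terms cancel in the difference:
  H_{29n} − H_{14n} = ln(29n) − ln(14n) + O(1/n) = ln(29/14) + O(1/n).
Hence the limit is ln(29/14).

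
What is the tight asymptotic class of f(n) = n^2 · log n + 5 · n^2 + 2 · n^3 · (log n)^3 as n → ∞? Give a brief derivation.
f(n) ∈ Θ(n^3 · (log n)^3)

Compare the terms by growth order. For large n, n^a · (log n)^b dominates n^a' · (log n)^b' iff a > a', or (a = a' and b > b'). Ranking the 3 terms shows the dominant one is 2 · n^3 · (log n)^3. Hence f(n) ∈ Θ(n^3 · (log n)^3).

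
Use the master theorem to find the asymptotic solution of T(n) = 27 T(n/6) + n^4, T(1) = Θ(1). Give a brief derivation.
T(n) = Θ(n^4)

log_6 27 ≈ 1.839. f(n) = n^4 dominates n^(log_6 27) since 4 > 1.839, and the regularity condition a·f(n/b) = 27·(n/6)^4 = (27/1296)·n^4 ≤ c·f(n) holds with c = 27/1296 ≈ 0.0208 < 1. So this is Case 3: T(n) = Θ(f(n)) = Θ(n^4).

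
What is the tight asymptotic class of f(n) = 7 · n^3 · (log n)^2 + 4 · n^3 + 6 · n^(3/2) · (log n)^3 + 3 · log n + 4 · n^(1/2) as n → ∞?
f(n) ∈ Θ(n^3 · (log n)^2)

Compare the terms by growth order. For large n, n^a · (log n)^b dominates n^a' · (log n)^b' iff a > a', or (a = a' and b > b'). Ranking the 5 terms shows the dominant one is 7 · n^3 · (log n)^2. Hence f(n) ∈ Θ(n^3 · (log n)^2).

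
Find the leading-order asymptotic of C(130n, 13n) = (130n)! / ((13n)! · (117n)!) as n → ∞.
C(130n, 13n) ~ (10000000000/387420489)^(13n) · sqrt(5/(9π·13n))

Write N = 13n. Apply Stirling to each factorial:
  (10N)! ~ sqrt(2π·10N) · (10N/e)^(10N),
  N! ~ sqrt(2π N) · (N/e)^N,
  (9N)! ~ sqrt(2π·9N) · (9N/e)^(9N).
The exponential factors combine to (10N)^(10N) / (N^N · (9N)^(9N)) = 10^(10N)/9^(9N) = (10^10/9^9)^N = (10000000000/387420489)^N.
The square-root prefactors combine to sqrt(2π·10N) / (sqrt(2π N)·sqrt(2π·9N)) = sqrt(10 / (2π·9·N)) = sqrt(5/(9π·13n)).
Substituting N = 13n: C(130n, 13n) ~ (10000000000/387420489)^(13n) · sqrt(5/(9π·13n)).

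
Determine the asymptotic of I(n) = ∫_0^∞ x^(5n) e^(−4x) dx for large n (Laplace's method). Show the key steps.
I(n) ~ (sqrt(2π·5n) / 4) · (5n/(4e))^(5n)

Write the integrand as exp(5n ln x − 4x) and set f(x) = 5n ln x − 4x. Then f'(x) = 5n/x − 4 = 0 at x* = 5n/4, and f''(x*) = −5n/x*^2 = −4^2/(5n). Laplace's method (interior maximum) gives
  I(n) ~ e^(f(x*)) · sqrt(2π / |f''(x*)|)
        = exp(5n ln(5n/4) − 5n) · sqrt(2π · 5n / 4^2)
        = (5n/4)^(5n) e^(−5n) · sqrt(2π·5n) / 4
        = (sqrt(2π·5n) / 4) · (5n/(4e))^(5n).
This matches Γ(5n+1)/4^(5n+1) with Stirling applied to Γ.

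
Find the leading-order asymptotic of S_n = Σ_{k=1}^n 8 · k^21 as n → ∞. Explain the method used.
S_n ~ 4 · n^22 / 11

By integral comparison (Euler-Maclaurin), Σ_{k=1}^n 8 · k^21 = 8 · ∫_0^n x^21 dx + O(n^21) = 8 · n^22/22 = 4 · n^22 / 11 + O(n^21). (Equivalently, Faulhaber's formula gives the same leading term.)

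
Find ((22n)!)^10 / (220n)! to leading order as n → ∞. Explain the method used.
((22n)!)^10/(220n)! ~ ((2π·22n)^(9/2) / sqrt(10)) · 10^(−10·22n)  →  0

Write N = 22n. Stirling: N! ~ sqrt(2π N)(N/e)^N and (10N)! ~ sqrt(2π·10N)·(10N/e)^(10N).
  (N!)^10/(10N)! ~ (2π N)^(10/2) (N/e)^(10N) / [sqrt(2π·10N) (10N/e)^(10N)]
     = (2π N)^(10/2) / sqrt(2π·10N) · (N/(10N))^(10N)
     = (2π N)^((10−1)/2) / sqrt(10) · 10^(−10N).
Since 10^10 > 1, the factor 10^(−10N) decays exponentially, so the ratio → 0. Substituting N = 22n gives the stated form.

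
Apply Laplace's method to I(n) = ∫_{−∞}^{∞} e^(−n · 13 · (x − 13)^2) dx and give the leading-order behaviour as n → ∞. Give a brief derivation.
I(n) = sqrt(π/(13n))

Here φ(x) = 13 · (x − 13)^2 has its unique minimum at x* = 13 with φ(x*) = 0 and φ''(x*) = 26. Laplace's method gives
  I(n) ~ e^(−n φ(x*)) · sqrt(2π / (n · φ''(x*))) = sqrt(2π / (26n)) = sqrt(π/(13n)).
This is exact: substituting u = (x − 13)·sqrt(13n) gives I(n) = (1/sqrt(13n)) ∫_{−∞}^{∞} e^(−u^2) du = sqrt(π/(13n)).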